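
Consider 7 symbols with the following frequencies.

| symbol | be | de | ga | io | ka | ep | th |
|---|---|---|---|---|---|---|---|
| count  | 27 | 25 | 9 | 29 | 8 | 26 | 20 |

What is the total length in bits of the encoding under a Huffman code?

393

Greedily combine the two least-frequent nodes:
combine ka(8), ga(9) → 17
combine 17, th(20) → 37
combine de(25), ep(26) → 51
combine be(27), io(29) → 56
combine 37, 51 → 88
combine 56, 88 → 144
The encoded length is the sum of every internal node's weight: 17 + 37 + 51 + 56 + 88 + 144 = 393 bits.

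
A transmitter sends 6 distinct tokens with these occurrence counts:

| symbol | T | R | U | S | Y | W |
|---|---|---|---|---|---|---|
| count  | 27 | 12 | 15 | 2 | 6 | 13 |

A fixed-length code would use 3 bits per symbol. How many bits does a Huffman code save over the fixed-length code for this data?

Fixed-length: 3 bits × 75 symbols = 225 bits.
Huffman merges:
merge S(2) and Y(6): 8
merge 8 and R(12): 20
merge W(13) and U(15): 28
merge 20 and T(27): 47
merge 28 and 47: 75
Huffman total = 8 + 20 + 28 + 47 + 75 = 178 bits.
Saving = 225 − 178 = 47 bits.

47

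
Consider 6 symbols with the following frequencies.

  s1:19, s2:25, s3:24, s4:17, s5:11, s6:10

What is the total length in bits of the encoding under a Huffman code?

Greedily combine the two least-frequent nodes:
s6(10) + s5(11) → 21
s4(17) + s1(19) → 36
21 + s3(24) → 45
s2(25) + 36 → 61
45 + 61 → 106
The encoded length is the sum of every internal node's weight: 21 + 36 + 45 + 61 + 106 = 269 bits.

269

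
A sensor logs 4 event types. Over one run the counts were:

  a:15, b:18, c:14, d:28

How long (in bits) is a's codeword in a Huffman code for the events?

2

Repeatedly merge the two smallest:
combine c(14), a(15) → 29
combine b(18), d(28) → 46
combine 29, 46 → 75
The subtree containing a is merged 2 times, so code length = 2.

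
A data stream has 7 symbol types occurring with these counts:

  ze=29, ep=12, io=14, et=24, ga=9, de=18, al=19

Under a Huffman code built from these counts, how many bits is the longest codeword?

4

Merge the two lowest-weight nodes at each step:
combine ga(9), ep(12) → 21
combine io(14), de(18) → 32
combine al(19), 21 → 40
combine et(24), ze(29) → 53
combine 32, 40 → 72
combine 53, 72 → 125
The first pair merged (ga, ep) ends up deepest, at depth 4.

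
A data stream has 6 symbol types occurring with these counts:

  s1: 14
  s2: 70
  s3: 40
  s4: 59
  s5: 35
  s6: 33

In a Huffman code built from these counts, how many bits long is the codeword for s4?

2

Huffman merges, smallest pair first:
merge s1(14) and s6(33): 47
merge s5(35) and s3(40): 75
merge 47 and s4(59): 106
merge s2(70) and 75: 145
merge 106 and 145: 251
The subtree containing s4 is merged 2 times, so code length = 2.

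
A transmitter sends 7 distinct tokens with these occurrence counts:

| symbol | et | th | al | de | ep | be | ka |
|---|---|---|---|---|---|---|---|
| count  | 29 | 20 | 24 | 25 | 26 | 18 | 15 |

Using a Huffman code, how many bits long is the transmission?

442

Build the Huffman tree bottom-up:
merge ka(15) and be(18): 33
merge th(20) and al(24): 44
merge de(25) and ep(26): 51
merge et(29) and 33: 62
merge 44 and 51: 95
merge 62 and 95: 157
Each symbol's bit-cost is frequency × depth; summing gives 442 bits (equivalently 33 + 44 + 51 + 62 + 95 + 157).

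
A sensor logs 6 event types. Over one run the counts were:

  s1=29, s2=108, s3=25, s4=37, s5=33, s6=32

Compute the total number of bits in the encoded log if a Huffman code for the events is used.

630

Greedily combine the two least-frequent nodes:
combine s3(25), s1(29) → 54
combine s6(32), s5(33) → 65
combine s4(37), 54 → 91
combine 65, 91 → 156
combine s2(108), 156 → 264
Total encoded bits = sum of merged weights = 54 + 65 + 91 + 156 + 264 = 630.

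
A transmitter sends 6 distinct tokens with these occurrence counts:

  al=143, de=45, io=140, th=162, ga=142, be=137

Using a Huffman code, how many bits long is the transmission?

2002

Greedily combine the two least-frequent nodes:
merge de(45) and be(137): 182
merge io(140) and ga(142): 282
merge al(143) and th(162): 305
merge 182 and 282: 464
merge 305 and 464: 769
Total encoded bits = sum of merged weights = 182 + 282 + 305 + 464 + 769 = 2002.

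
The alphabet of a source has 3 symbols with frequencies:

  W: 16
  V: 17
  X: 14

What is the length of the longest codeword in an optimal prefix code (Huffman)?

2

Merge the two lowest-weight nodes at each step:
X(14) + W(16) → 30
V(17) + 30 → 47
The first pair merged (X, W) ends up deepest, at depth 2.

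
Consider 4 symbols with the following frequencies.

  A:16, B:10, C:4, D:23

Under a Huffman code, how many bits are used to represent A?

Repeatedly merge the two smallest:
merge C(4) and B(10): 14
merge 14 and A(16): 30
merge D(23) and 30: 53
The subtree containing A is merged 2 times, so code length = 2.

2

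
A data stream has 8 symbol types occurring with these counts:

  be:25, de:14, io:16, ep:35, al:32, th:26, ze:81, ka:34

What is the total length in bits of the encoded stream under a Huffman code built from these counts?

Build the Huffman tree bottom-up:
combine de(14), io(16) → 30
combine be(25), th(26) → 51
combine 30, al(32) → 62
combine ka(34), ep(35) → 69
combine 51, 62 → 113
combine 69, ze(81) → 150
combine 113, 150 → 263
Total encoded bits = sum of merged weights = 30 + 51 + 62 + 69 + 113 + 150 + 263 = 738.

738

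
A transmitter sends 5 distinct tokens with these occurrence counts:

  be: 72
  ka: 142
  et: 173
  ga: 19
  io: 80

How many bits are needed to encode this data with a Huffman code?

1061

Build the Huffman tree bottom-up:
combine ga(19), be(72) → 91
combine io(80), 91 → 171
combine ka(142), 171 → 313
combine et(173), 313 → 486
The encoded length is the sum of every internal node's weight: 91 + 171 + 313 + 486 = 1061 bits.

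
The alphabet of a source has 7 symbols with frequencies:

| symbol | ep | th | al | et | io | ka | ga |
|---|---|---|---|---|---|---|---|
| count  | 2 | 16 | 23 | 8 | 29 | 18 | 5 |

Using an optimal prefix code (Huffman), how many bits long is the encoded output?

255

Greedily combine the two least-frequent nodes:
ep(2) + ga(5) → 7
7 + et(8) → 15
15 + th(16) → 31
ka(18) + al(23) → 41
io(29) + 31 → 60
41 + 60 → 101
Each symbol's bit-cost is frequency × depth; summing gives 255 bits (equivalently 7 + 15 + 31 + 41 + 60 + 101).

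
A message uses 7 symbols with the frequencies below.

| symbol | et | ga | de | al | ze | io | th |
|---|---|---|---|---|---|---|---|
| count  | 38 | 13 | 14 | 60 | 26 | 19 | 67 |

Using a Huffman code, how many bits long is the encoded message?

611

Merge the two smallest weights repeatedly:
merge ga(13) and de(14): 27
merge io(19) and ze(26): 45
merge 27 and et(38): 65
merge 45 and al(60): 105
merge 65 and th(67): 132
merge 105 and 132: 237
The encoded length is the sum of every internal node's weight: 27 + 45 + 65 + 105 + 132 + 237 = 611 bits.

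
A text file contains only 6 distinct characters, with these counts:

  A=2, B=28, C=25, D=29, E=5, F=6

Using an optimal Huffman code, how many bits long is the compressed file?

210

Merge the two smallest weights repeatedly:
merge A(2) and E(5): 7
merge F(6) and 7: 13
merge 13 and C(25): 38
merge B(28) and D(29): 57
merge 38 and 57: 95
The encoded length is the sum of every internal node's weight: 7 + 13 + 38 + 57 + 95 = 210 bits.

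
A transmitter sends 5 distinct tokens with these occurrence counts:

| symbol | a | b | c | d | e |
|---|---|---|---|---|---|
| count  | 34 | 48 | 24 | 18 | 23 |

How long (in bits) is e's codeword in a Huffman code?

3

Repeatedly merge the two smallest:
merge d(18) and e(23): 41
merge c(24) and a(34): 58
merge 41 and b(48): 89
merge 58 and 89: 147
The subtree containing e is merged 3 times, so code length = 3.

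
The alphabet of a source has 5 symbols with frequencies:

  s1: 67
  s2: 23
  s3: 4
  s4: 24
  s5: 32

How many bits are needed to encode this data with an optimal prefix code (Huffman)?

Build the Huffman tree bottom-up:
merge s3(4) and s2(23): 27
merge s4(24) and 27: 51
merge s5(32) and 51: 83
merge s1(67) and 83: 150
The encoded length is the sum of every internal node's weight: 27 + 51 + 83 + 150 = 311 bits.

311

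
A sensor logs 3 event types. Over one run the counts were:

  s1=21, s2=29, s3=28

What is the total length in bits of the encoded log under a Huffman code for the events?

127

Build the Huffman tree bottom-up:
combine s1(21), s3(28) → 49
combine s2(29), 49 → 78
Each symbol's bit-cost is frequency × depth; summing gives 127 bits (equivalently 49 + 78).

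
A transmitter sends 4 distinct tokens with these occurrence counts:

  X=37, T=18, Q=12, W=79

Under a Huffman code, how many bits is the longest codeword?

Merge the two lowest-weight nodes at each step:
Q(12) + T(18) → 30
30 + X(37) → 67
67 + W(79) → 146
The first pair merged (Q, T) ends up deepest, at depth 3.

3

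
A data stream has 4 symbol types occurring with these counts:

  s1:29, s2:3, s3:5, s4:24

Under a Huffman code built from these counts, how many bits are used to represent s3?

3

Build the tree from the bottom:
combine s2(3), s3(5) → 8
combine 8, s4(24) → 32
combine s1(29), 32 → 61
The subtree containing s3 is merged 3 times, so code length = 3.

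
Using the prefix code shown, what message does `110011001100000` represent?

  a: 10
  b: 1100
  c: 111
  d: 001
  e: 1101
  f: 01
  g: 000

Read left to right; each codeword is recognised as soon as it completes (prefix code):
  1100→b | 1100→b | 1100→b | 000→g
Decoded message: bbbg

bbbg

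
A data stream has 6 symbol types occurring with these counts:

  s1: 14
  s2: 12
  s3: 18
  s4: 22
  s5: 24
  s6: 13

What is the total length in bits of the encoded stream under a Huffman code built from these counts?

263

Greedily combine the two least-frequent nodes:
combine s2(12), s6(13) → 25
combine s1(14), s3(18) → 32
combine s4(22), s5(24) → 46
combine 25, 32 → 57
combine 46, 57 → 103
Total encoded bits = sum of merged weights = 25 + 32 + 46 + 57 + 103 = 263.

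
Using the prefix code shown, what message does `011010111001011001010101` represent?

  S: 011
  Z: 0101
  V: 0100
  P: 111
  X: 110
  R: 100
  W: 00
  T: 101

SZXZRTZ

Read left to right; each codeword is recognised as soon as it completes (prefix code):
  011→S | 0101→Z | 110→X | 0101→Z | 100→R | 101→T | 0101→Z
Decoded message: SZXZRTZ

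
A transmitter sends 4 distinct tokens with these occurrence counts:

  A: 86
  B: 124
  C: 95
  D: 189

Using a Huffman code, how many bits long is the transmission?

Merge the two smallest weights repeatedly:
combine A(86), C(95) → 181
combine B(124), 181 → 305
combine D(189), 305 → 494
Each symbol's bit-cost is frequency × depth; summing gives 980 bits (equivalently 181 + 305 + 494).

980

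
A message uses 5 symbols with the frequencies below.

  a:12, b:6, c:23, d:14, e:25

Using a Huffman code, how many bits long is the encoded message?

Greedily combine the two least-frequent nodes:
merge b(6) and a(12): 18
merge d(14) and 18: 32
merge c(23) and e(25): 48
merge 32 and 48: 80
Total encoded bits = sum of merged weights = 18 + 32 + 48 + 80 = 178.

178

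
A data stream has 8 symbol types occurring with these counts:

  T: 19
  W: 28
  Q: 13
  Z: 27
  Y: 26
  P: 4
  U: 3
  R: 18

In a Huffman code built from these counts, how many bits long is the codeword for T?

3

Huffman merges, smallest pair first:
combine U(3), P(4) → 7
combine 7, Q(13) → 20
combine R(18), T(19) → 37
combine 20, Y(26) → 46
combine Z(27), W(28) → 55
combine 37, 46 → 83
combine 55, 83 → 138
T's leaf is at depth 3, giving a 3-bit codeword.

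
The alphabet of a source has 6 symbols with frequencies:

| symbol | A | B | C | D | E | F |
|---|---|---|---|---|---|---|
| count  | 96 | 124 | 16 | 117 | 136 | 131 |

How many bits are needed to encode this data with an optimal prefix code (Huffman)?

Merge the two smallest weights repeatedly:
C(16) + A(96) → 112
112 + D(117) → 229
B(124) + F(131) → 255
E(136) + 229 → 365
255 + 365 → 620
Total encoded bits = sum of merged weights = 112 + 229 + 255 + 365 + 620 = 1581.

1581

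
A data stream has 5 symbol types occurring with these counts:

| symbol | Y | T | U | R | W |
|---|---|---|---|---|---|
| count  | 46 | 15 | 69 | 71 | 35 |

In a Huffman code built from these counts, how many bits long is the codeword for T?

Repeatedly merge the two smallest:
combine T(15), W(35) → 50
combine Y(46), 50 → 96
combine U(69), R(71) → 140
combine 96, 140 → 236
T's leaf is at depth 3, giving a 3-bit codeword.

3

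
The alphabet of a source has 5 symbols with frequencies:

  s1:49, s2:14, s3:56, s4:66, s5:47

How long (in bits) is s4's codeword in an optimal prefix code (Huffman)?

Huffman merges, smallest pair first:
combine s2(14), s5(47) → 61
combine s1(49), s3(56) → 105
combine 61, s4(66) → 127
combine 105, 127 → 232
s4 sits 2 levels below the root, so its codeword is 2 bits.

2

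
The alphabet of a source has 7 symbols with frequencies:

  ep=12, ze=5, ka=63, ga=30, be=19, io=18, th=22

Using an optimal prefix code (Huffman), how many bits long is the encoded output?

431

Build the Huffman tree bottom-up:
ze(5) + ep(12) → 17
17 + io(18) → 35
be(19) + th(22) → 41
ga(30) + 35 → 65
41 + ka(63) → 104
65 + 104 → 169
The encoded length is the sum of every internal node's weight: 17 + 35 + 41 + 65 + 104 + 169 = 431 bits.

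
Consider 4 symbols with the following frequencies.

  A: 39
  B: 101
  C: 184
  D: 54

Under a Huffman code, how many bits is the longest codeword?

3

Merge the two lowest-weight nodes at each step:
merge A(39) and D(54): 93
merge 93 and B(101): 194
merge C(184) and 194: 378
The rarest symbols sit at the bottom; the longest codeword is 3 bits.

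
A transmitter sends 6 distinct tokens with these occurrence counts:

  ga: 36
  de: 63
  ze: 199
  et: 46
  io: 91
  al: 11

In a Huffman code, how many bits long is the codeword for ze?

Huffman merges, smallest pair first:
merge al(11) and ga(36): 47
merge et(46) and 47: 93
merge de(63) and io(91): 154
merge 93 and 154: 247
merge ze(199) and 247: 446
ze is merged only at the final step, so code length = 1.

1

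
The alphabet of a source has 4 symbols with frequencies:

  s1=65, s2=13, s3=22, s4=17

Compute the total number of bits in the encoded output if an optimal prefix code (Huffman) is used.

199

Build the Huffman tree bottom-up:
combine s2(13), s4(17) → 30
combine s3(22), 30 → 52
combine 52, s1(65) → 117
The encoded length is the sum of every internal node's weight: 30 + 52 + 117 = 199 bits.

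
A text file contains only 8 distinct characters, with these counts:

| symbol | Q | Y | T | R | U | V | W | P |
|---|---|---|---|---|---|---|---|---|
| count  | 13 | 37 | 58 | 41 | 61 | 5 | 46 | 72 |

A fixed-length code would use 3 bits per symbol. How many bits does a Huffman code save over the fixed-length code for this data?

60

Fixed-length: 3 bits × 333 symbols = 999 bits.
Huffman merges:
combine V(5), Q(13) → 18
combine 18, Y(37) → 55
combine R(41), W(46) → 87
combine 55, T(58) → 113
combine U(61), P(72) → 133
combine 87, 113 → 200
combine 133, 200 → 333
Huffman total = 18 + 55 + 87 + 113 + 133 + 200 + 333 = 939 bits.
Saving = 999 − 939 = 60 bits.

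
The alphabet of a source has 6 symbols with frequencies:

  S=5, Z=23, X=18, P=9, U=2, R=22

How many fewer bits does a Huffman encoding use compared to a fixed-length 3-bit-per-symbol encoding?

Fixed-length: 3 bits × 79 symbols = 237 bits.
Huffman merges:
U(2) + S(5) → 7
7 + P(9) → 16
16 + X(18) → 34
R(22) + Z(23) → 45
34 + 45 → 79
Huffman total = 7 + 16 + 34 + 45 + 79 = 181 bits.
Saving = 237 − 181 = 56 bits.

56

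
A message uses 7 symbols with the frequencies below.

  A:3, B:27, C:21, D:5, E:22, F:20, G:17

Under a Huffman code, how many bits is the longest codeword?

4

Merge the two lowest-weight nodes at each step:
combine A(3), D(5) → 8
combine 8, G(17) → 25
combine F(20), C(21) → 41
combine E(22), 25 → 47
combine B(27), 41 → 68
combine 47, 68 → 115
The first pair merged (A, D) ends up deepest, at depth 4.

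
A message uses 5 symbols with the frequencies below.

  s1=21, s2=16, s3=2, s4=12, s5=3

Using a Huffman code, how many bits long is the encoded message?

109

Merge the two smallest weights repeatedly:
merge s3(2) and s5(3): 5
merge 5 and s4(12): 17
merge s2(16) and 17: 33
merge s1(21) and 33: 54
The encoded length is the sum of every internal node's weight: 5 + 17 + 33 + 54 = 109 bits.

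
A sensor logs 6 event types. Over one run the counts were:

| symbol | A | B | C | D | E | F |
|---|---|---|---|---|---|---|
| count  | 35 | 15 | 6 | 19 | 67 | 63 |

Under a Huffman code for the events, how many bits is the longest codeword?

Merge the two lowest-weight nodes at each step:
C(6) + B(15) → 21
D(19) + 21 → 40
A(35) + 40 → 75
F(63) + E(67) → 130
75 + 130 → 205
The first pair merged (C, B) ends up deepest, at depth 4.

4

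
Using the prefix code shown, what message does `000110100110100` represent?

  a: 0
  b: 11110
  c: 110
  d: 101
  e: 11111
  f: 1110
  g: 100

Read left to right; each codeword is recognised as soon as it completes (prefix code):
  0→a | 0→a | 0→a | 110→c | 100→g | 110→c | 100→g
Decoded message: aaacgcg

aaacgcg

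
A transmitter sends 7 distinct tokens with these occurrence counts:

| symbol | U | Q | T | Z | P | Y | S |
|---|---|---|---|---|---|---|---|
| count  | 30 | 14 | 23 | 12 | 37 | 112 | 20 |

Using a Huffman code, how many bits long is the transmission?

Merge the two smallest weights repeatedly:
Z(12) + Q(14) → 26
S(20) + T(23) → 43
26 + U(30) → 56
P(37) + 43 → 80
56 + 80 → 136
Y(112) + 136 → 248
The encoded length is the sum of every internal node's weight: 26 + 43 + 56 + 80 + 136 + 248 = 589 bits.

589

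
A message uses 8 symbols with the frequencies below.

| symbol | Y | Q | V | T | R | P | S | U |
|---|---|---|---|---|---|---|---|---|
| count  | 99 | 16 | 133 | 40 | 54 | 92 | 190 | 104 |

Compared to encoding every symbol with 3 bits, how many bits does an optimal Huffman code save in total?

157

Fixed-length: 3 bits × 728 symbols = 2184 bits.
Huffman merges:
combine Q(16), T(40) → 56
combine R(54), 56 → 110
combine P(92), Y(99) → 191
combine U(104), 110 → 214
combine V(133), S(190) → 323
combine 191, 214 → 405
combine 323, 405 → 728
Huffman total = 56 + 110 + 191 + 214 + 323 + 405 + 728 = 2027 bits.
Saving = 2184 − 2027 = 157 bits.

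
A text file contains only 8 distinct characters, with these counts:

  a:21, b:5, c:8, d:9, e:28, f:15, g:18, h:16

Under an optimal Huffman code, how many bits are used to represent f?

Build the tree from the bottom:
merge b(5) and c(8): 13
merge d(9) and 13: 22
merge f(15) and h(16): 31
merge g(18) and a(21): 39
merge 22 and e(28): 50
merge 31 and 39: 70
merge 50 and 70: 120
f sits 3 levels below the root, so its codeword is 3 bits.

3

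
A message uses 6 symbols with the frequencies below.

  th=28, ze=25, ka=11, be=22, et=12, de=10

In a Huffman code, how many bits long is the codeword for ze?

2

Build the tree from the bottom:
merge de(10) and ka(11): 21
merge et(12) and 21: 33
merge be(22) and ze(25): 47
merge th(28) and 33: 61
merge 47 and 61: 108
ze sits 2 levels below the root, so its codeword is 2 bits.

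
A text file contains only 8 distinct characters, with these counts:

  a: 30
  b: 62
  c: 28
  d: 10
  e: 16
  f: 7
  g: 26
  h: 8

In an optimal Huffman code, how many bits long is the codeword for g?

3

Repeatedly merge the two smallest:
f(7) + h(8) → 15
d(10) + 15 → 25
e(16) + 25 → 41
g(26) + c(28) → 54
a(30) + 41 → 71
54 + b(62) → 116
71 + 116 → 187
g's leaf is at depth 3, giving a 3-bit codeword.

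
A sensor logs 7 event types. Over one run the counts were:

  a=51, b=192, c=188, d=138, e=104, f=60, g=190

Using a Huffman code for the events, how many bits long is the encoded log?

Merge the two smallest weights repeatedly:
a(51) + f(60) → 111
e(104) + 111 → 215
d(138) + c(188) → 326
g(190) + b(192) → 382
215 + 326 → 541
382 + 541 → 923
Total encoded bits = sum of merged weights = 111 + 215 + 326 + 382 + 541 + 923 = 2498.

2498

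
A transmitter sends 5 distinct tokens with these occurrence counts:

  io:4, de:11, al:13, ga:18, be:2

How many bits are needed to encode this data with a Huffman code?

Merge the two smallest weights repeatedly:
be(2) + io(4) → 6
6 + de(11) → 17
al(13) + 17 → 30
ga(18) + 30 → 48
The encoded length is the sum of every internal node's weight: 6 + 17 + 30 + 48 = 101 bits.

101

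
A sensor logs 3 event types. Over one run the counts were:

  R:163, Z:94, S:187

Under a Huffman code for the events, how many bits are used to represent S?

Huffman merges, smallest pair first:
merge Z(94) and R(163): 257
merge S(187) and 257: 444
S is a child of the root — depth 1, so its codeword is a single bit.

1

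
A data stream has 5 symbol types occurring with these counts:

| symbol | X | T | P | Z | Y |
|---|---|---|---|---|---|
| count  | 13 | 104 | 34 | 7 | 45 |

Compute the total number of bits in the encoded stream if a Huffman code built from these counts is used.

Build the Huffman tree bottom-up:
combine Z(7), X(13) → 20
combine 20, P(34) → 54
combine Y(45), 54 → 99
combine 99, T(104) → 203
The encoded length is the sum of every internal node's weight: 20 + 54 + 99 + 203 = 376 bits.

376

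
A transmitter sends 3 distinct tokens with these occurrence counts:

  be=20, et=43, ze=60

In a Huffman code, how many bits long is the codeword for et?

2

Repeatedly merge the two smallest:
combine be(20), et(43) → 63
combine ze(60), 63 → 123
et's leaf is at depth 2, giving a 2-bit codeword.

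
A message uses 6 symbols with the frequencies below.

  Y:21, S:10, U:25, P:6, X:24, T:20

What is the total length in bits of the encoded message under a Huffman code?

264

Greedily combine the two least-frequent nodes:
combine P(6), S(10) → 16
combine 16, T(20) → 36
combine Y(21), X(24) → 45
combine U(25), 36 → 61
combine 45, 61 → 106
Total encoded bits = sum of merged weights = 16 + 36 + 45 + 61 + 106 = 264.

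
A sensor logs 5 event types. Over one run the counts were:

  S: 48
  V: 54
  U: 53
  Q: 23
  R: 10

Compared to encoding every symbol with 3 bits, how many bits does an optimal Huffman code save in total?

155

Fixed-length: 3 bits × 188 symbols = 564 bits.
Huffman merges:
R(10) + Q(23) → 33
33 + S(48) → 81
U(53) + V(54) → 107
81 + 107 → 188
Huffman total = 33 + 81 + 107 + 188 = 409 bits.
Saving = 564 − 409 = 155 bits.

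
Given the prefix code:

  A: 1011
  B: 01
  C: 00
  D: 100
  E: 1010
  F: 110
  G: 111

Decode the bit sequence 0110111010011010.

BAEBE

Read left to right; each codeword is recognised as soon as it completes (prefix code):
  01→B | 1011→A | 1010→E | 01→B | 1010→E
Decoded message: BAEBE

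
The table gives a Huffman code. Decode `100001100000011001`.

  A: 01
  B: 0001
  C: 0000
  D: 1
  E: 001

Read left to right; each codeword is recognised as soon as it completes (prefix code):
  1→D | 0000→C | 1→D | 1→D | 0000→C | 001→E | 1→D | 001→E
Decoded message: DCDDCEDE

DCDDCEDE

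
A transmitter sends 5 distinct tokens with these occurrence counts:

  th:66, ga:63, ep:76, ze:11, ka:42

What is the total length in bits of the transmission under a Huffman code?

Greedily combine the two least-frequent nodes:
merge ze(11) and ka(42): 53
merge 53 and ga(63): 116
merge th(66) and ep(76): 142
merge 116 and 142: 258
The encoded length is the sum of every internal node's weight: 53 + 116 + 142 + 258 = 569 bits.

569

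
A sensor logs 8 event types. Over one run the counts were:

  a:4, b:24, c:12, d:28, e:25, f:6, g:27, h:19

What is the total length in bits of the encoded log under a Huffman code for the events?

412

Greedily combine the two least-frequent nodes:
a(4) + f(6) → 10
10 + c(12) → 22
h(19) + 22 → 41
b(24) + e(25) → 49
g(27) + d(28) → 55
41 + 49 → 90
55 + 90 → 145
The encoded length is the sum of every internal node's weight: 10 + 22 + 41 + 49 + 55 + 90 + 145 = 412 bits.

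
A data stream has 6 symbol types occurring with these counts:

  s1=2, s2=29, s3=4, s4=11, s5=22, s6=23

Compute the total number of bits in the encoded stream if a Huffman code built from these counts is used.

205

Greedily combine the two least-frequent nodes:
s1(2) + s3(4) → 6
6 + s4(11) → 17
17 + s5(22) → 39
s6(23) + s2(29) → 52
39 + 52 → 91
Each symbol's bit-cost is frequency × depth; summing gives 205 bits (equivalently 6 + 17 + 39 + 52 + 91).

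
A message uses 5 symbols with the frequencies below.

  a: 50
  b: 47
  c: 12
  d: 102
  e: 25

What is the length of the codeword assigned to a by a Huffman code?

2

Build the tree from the bottom:
merge c(12) and e(25): 37
merge 37 and b(47): 84
merge a(50) and 84: 134
merge d(102) and 134: 236
The subtree containing a is merged 2 times, so code length = 2.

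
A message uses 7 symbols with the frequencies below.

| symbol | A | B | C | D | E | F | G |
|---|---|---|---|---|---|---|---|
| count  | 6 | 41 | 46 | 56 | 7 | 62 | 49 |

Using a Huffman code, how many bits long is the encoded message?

Greedily combine the two least-frequent nodes:
A(6) + E(7) → 13
13 + B(41) → 54
C(46) + G(49) → 95
54 + D(56) → 110
F(62) + 95 → 157
110 + 157 → 267
Each symbol's bit-cost is frequency × depth; summing gives 696 bits (equivalently 13 + 54 + 95 + 110 + 157 + 267).

696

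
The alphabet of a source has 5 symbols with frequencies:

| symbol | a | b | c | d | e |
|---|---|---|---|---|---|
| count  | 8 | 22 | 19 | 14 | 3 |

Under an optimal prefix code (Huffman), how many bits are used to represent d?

2

Build the tree from the bottom:
merge e(3) and a(8): 11
merge 11 and d(14): 25
merge c(19) and b(22): 41
merge 25 and 41: 66
d sits 2 levels below the root, so its codeword is 2 bits.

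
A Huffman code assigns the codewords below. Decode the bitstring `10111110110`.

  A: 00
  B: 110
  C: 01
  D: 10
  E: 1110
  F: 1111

DFDB

Read left to right; each codeword is recognised as soon as it completes (prefix code):
  10→D | 1111→F | 10→D | 110→B
Decoded message: DFDB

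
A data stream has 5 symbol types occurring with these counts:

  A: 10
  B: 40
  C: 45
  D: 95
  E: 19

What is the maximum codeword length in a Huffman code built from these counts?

Merge the two lowest-weight nodes at each step:
merge A(10) and E(19): 29
merge 29 and B(40): 69
merge C(45) and 69: 114
merge D(95) and 114: 209
Maximum depth reached is 4.

4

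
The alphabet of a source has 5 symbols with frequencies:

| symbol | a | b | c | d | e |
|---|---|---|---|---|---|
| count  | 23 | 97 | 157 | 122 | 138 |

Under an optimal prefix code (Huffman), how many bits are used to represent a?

Repeatedly merge the two smallest:
a(23) + b(97) → 120
120 + d(122) → 242
e(138) + c(157) → 295
242 + 295 → 537
a sits 3 levels below the root, so its codeword is 3 bits.

3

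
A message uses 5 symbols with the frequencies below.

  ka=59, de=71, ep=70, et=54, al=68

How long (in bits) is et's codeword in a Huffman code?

3

Huffman merges, smallest pair first:
combine et(54), ka(59) → 113
combine al(68), ep(70) → 138
combine de(71), 113 → 184
combine 138, 184 → 322
The subtree containing et is merged 3 times, so code length = 3.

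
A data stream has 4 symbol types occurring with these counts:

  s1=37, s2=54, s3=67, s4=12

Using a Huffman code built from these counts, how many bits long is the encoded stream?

322

Merge the two smallest weights repeatedly:
s4(12) + s1(37) → 49
49 + s2(54) → 103
s3(67) + 103 → 170
Total encoded bits = sum of merged weights = 49 + 103 + 170 = 322.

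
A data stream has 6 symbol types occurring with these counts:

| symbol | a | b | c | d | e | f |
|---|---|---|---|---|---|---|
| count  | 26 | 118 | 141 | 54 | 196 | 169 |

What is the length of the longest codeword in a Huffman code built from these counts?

4

Merge the two lowest-weight nodes at each step:
combine a(26), d(54) → 80
combine 80, b(118) → 198
combine c(141), f(169) → 310
combine e(196), 198 → 394
combine 310, 394 → 704
The first pair merged (a, d) ends up deepest, at depth 4.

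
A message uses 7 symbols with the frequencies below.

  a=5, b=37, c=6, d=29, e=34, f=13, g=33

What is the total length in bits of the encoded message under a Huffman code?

402

Build the Huffman tree bottom-up:
merge a(5) and c(6): 11
merge 11 and f(13): 24
merge 24 and d(29): 53
merge g(33) and e(34): 67
merge b(37) and 53: 90
merge 67 and 90: 157
Total encoded bits = sum of merged weights = 11 + 24 + 53 + 67 + 90 + 157 = 402.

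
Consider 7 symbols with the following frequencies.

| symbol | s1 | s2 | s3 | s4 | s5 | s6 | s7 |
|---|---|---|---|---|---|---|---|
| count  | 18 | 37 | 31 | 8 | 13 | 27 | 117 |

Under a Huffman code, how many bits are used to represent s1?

Repeatedly merge the two smallest:
s4(8) + s5(13) → 21
s1(18) + 21 → 39
s6(27) + s3(31) → 58
s2(37) + 39 → 76
58 + 76 → 134
s7(117) + 134 → 251
s1's leaf is at depth 4, giving a 4-bit codeword.

4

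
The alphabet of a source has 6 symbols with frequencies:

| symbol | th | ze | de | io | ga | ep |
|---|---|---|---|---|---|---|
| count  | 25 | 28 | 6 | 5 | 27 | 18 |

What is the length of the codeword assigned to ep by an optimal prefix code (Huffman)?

Huffman merges, smallest pair first:
combine io(5), de(6) → 11
combine 11, ep(18) → 29
combine th(25), ga(27) → 52
combine ze(28), 29 → 57
combine 52, 57 → 109
The subtree containing ep is merged 3 times, so code length = 3.

3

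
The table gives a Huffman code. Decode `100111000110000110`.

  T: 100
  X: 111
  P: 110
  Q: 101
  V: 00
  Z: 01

Read left to right; each codeword is recognised as soon as it completes (prefix code):
  100→T | 111→X | 00→V | 01→Z | 100→T | 00→V | 110→P
Decoded message: TXVZTVP

TXVZTVP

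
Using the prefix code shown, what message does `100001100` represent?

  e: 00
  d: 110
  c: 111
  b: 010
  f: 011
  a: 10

aefe

Read left to right; each codeword is recognised as soon as it completes (prefix code):
  10→a | 00→e | 011→f | 00→e
Decoded message: aefe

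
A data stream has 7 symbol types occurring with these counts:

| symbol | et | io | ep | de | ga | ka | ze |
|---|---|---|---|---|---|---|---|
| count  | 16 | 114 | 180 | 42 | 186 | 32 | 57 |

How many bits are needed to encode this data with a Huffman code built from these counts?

Merge the two smallest weights repeatedly:
combine et(16), ka(32) → 48
combine de(42), 48 → 90
combine ze(57), 90 → 147
combine io(114), 147 → 261
combine ep(180), ga(186) → 366
combine 261, 366 → 627
Each symbol's bit-cost is frequency × depth; summing gives 1539 bits (equivalently 48 + 90 + 147 + 261 + 366 + 627).

1539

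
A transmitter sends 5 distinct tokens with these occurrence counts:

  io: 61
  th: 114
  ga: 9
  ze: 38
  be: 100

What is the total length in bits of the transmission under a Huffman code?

Build the Huffman tree bottom-up:
combine ga(9), ze(38) → 47
combine 47, io(61) → 108
combine be(100), 108 → 208
combine th(114), 208 → 322
Each symbol's bit-cost is frequency × depth; summing gives 685 bits (equivalently 47 + 108 + 208 + 322).

685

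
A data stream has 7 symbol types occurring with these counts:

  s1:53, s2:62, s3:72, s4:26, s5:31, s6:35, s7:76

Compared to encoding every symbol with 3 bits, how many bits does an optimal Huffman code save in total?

Fixed-length: 3 bits × 355 symbols = 1065 bits.
Huffman merges:
s4(26) + s5(31) → 57
s6(35) + s1(53) → 88
57 + s2(62) → 119
s3(72) + s7(76) → 148
88 + 119 → 207
148 + 207 → 355
Huffman total = 57 + 88 + 119 + 148 + 207 + 355 = 974 bits.
Saving = 1065 − 974 = 91 bits.

91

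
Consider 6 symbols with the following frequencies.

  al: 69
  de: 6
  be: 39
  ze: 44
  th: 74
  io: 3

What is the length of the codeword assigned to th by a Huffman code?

Build the tree from the bottom:
merge io(3) and de(6): 9
merge 9 and be(39): 48
merge ze(44) and 48: 92
merge al(69) and th(74): 143
merge 92 and 143: 235
The subtree containing th is merged 2 times, so code length = 2.

2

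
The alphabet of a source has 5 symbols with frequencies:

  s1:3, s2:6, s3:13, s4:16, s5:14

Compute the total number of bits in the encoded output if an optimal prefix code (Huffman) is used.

Merge the two smallest weights repeatedly:
combine s1(3), s2(6) → 9
combine 9, s3(13) → 22
combine s5(14), s4(16) → 30
combine 22, 30 → 52
Each symbol's bit-cost is frequency × depth; summing gives 113 bits (equivalently 9 + 22 + 30 + 52).

113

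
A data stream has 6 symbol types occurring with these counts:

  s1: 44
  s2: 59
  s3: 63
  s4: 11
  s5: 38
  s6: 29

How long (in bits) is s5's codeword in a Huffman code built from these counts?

Huffman merges, smallest pair first:
merge s4(11) and s6(29): 40
merge s5(38) and 40: 78
merge s1(44) and s2(59): 103
merge s3(63) and 78: 141
merge 103 and 141: 244
s5's leaf is at depth 3, giving a 3-bit codeword.

3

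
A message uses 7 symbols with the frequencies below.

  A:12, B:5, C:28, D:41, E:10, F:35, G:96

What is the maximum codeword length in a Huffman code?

Merge the two lowest-weight nodes at each step:
merge B(5) and E(10): 15
merge A(12) and 15: 27
merge 27 and C(28): 55
merge F(35) and D(41): 76
merge 55 and 76: 131
merge G(96) and 131: 227
The first pair merged (B, E) ends up deepest, at depth 5.

5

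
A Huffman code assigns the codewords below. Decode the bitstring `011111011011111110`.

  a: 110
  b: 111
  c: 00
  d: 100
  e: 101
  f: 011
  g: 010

fbffba

Read left to right; each codeword is recognised as soon as it completes (prefix code):
  011→f | 111→b | 011→f | 011→f | 111→b | 110→a
Decoded message: fbffba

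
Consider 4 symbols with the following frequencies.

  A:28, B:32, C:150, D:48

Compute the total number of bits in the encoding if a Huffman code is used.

Merge the two smallest weights repeatedly:
combine A(28), B(32) → 60
combine D(48), 60 → 108
combine 108, C(150) → 258
Each symbol's bit-cost is frequency × depth; summing gives 426 bits (equivalently 60 + 108 + 258).

426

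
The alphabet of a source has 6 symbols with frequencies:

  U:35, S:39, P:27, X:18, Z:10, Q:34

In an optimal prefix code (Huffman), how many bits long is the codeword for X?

Repeatedly merge the two smallest:
Z(10) + X(18) → 28
P(27) + 28 → 55
Q(34) + U(35) → 69
S(39) + 55 → 94
69 + 94 → 163
X sits 4 levels below the root, so its codeword is 4 bits.

4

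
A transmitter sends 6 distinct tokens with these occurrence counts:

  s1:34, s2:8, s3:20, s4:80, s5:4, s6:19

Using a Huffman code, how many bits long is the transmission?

Merge the two smallest weights repeatedly:
combine s5(4), s2(8) → 12
combine 12, s6(19) → 31
combine s3(20), 31 → 51
combine s1(34), 51 → 85
combine s4(80), 85 → 165
Total encoded bits = sum of merged weights = 12 + 31 + 51 + 85 + 165 = 344.

344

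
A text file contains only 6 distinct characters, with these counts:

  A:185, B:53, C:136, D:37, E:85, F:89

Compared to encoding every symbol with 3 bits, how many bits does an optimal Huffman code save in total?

Fixed-length: 3 bits × 585 symbols = 1755 bits.
Huffman merges:
merge D(37) and B(53): 90
merge E(85) and F(89): 174
merge 90 and C(136): 226
merge 174 and A(185): 359
merge 226 and 359: 585
Huffman total = 90 + 174 + 226 + 359 + 585 = 1434 bits.
Saving = 1755 − 1434 = 321 bits.

321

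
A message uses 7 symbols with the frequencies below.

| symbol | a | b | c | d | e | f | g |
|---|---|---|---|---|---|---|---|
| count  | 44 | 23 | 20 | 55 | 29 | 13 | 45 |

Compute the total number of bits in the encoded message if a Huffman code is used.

620

Merge the two smallest weights repeatedly:
merge f(13) and c(20): 33
merge b(23) and e(29): 52
merge 33 and a(44): 77
merge g(45) and 52: 97
merge d(55) and 77: 132
merge 97 and 132: 229
The encoded length is the sum of every internal node's weight: 33 + 52 + 77 + 97 + 132 + 229 = 620 bits.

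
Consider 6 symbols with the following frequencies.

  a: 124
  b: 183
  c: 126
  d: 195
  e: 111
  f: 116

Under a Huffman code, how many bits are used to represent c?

Huffman merges, smallest pair first:
e(111) + f(116) → 227
a(124) + c(126) → 250
b(183) + d(195) → 378
227 + 250 → 477
378 + 477 → 855
c's leaf is at depth 3, giving a 3-bit codeword.

3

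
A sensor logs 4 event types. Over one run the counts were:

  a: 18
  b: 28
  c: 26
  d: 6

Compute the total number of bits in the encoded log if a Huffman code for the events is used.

Merge the two smallest weights repeatedly:
combine d(6), a(18) → 24
combine 24, c(26) → 50
combine b(28), 50 → 78
Each symbol's bit-cost is frequency × depth; summing gives 152 bits (equivalently 24 + 50 + 78).

152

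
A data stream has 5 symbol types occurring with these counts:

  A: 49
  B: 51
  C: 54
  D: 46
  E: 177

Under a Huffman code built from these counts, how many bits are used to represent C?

Huffman merges, smallest pair first:
merge D(46) and A(49): 95
merge B(51) and C(54): 105
merge 95 and 105: 200
merge E(177) and 200: 377
C sits 3 levels below the root, so its codeword is 3 bits.

3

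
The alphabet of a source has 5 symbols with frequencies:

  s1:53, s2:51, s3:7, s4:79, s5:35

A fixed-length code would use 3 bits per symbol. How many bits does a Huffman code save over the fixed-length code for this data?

Fixed-length: 3 bits × 225 symbols = 675 bits.
Huffman merges:
merge s3(7) and s5(35): 42
merge 42 and s2(51): 93
merge s1(53) and s4(79): 132
merge 93 and 132: 225
Huffman total = 42 + 93 + 132 + 225 = 492 bits.
Saving = 675 − 492 = 183 bits.

183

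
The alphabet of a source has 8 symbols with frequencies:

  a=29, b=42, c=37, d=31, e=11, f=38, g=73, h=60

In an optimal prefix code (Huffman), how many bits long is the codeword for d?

3

Huffman merges, smallest pair first:
merge e(11) and a(29): 40
merge d(31) and c(37): 68
merge f(38) and 40: 78
merge b(42) and h(60): 102
merge 68 and g(73): 141
merge 78 and 102: 180
merge 141 and 180: 321
d's leaf is at depth 3, giving a 3-bit codeword.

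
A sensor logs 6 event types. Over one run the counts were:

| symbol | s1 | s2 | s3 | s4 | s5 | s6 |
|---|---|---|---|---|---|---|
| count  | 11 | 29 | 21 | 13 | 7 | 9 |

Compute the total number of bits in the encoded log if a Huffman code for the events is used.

220

Merge the two smallest weights repeatedly:
combine s5(7), s6(9) → 16
combine s1(11), s4(13) → 24
combine 16, s3(21) → 37
combine 24, s2(29) → 53
combine 37, 53 → 90
Total encoded bits = sum of merged weights = 16 + 24 + 37 + 53 + 90 = 220.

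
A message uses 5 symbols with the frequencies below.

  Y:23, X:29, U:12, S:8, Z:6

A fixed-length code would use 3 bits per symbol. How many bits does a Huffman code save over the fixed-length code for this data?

67

Fixed-length: 3 bits × 78 symbols = 234 bits.
Huffman merges:
combine Z(6), S(8) → 14
combine U(12), 14 → 26
combine Y(23), 26 → 49
combine X(29), 49 → 78
Huffman total = 14 + 26 + 49 + 78 = 167 bits.
Saving = 234 − 167 = 67 bits.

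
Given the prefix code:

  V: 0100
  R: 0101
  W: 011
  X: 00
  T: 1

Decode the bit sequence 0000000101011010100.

XXXRWRX

Read left to right; each codeword is recognised as soon as it completes (prefix code):
  00→X | 00→X | 00→X | 0101→R | 011→W | 0101→R | 00→X
Decoded message: XXXRWRX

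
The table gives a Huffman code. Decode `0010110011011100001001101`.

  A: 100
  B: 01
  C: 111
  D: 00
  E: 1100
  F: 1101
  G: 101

DGAFEDAF

Read left to right; each codeword is recognised as soon as it completes (prefix code):
  00→D | 101→G | 100→A | 1101→F | 1100→E | 00→D | 100→A | 1101→F
Decoded message: DGAFEDAF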